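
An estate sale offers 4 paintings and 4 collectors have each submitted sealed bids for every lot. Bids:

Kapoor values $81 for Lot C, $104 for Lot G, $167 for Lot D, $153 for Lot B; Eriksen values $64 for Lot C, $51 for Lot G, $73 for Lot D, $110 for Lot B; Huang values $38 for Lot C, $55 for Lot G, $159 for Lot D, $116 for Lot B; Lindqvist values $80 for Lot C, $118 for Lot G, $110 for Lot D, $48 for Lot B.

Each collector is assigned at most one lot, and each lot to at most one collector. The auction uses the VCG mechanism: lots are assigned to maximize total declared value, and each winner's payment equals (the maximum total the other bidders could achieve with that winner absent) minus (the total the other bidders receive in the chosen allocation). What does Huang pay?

Efficient allocation: Kapoor→Lot B ($153), Eriksen→Lot C ($64), Huang→Lot D ($159), Lindqvist→Lot G ($118); total welfare W = $494.
Huang receives Lot D at value $159, so the others get W − 159 = $335.
Without Huang: best allocation of the remaining 3 bidders over all 4 lots is Kapoor→Lot D ($167), Eriksen→Lot B ($110), Lindqvist→Lot G ($118), total $395.
VCG payment = (others' best without Huang) − (others' welfare with Huang) = 395 − 335 = $60.

Huang pays $60.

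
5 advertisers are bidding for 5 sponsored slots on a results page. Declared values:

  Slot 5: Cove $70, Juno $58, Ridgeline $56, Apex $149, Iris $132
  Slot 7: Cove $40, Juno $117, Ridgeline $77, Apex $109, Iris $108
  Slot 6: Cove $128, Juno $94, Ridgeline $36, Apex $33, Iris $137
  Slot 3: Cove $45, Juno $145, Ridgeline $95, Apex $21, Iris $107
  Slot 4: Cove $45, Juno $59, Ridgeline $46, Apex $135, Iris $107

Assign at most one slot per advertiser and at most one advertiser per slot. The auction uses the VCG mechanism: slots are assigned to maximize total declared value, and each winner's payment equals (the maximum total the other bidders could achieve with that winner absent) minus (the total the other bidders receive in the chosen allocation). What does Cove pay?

Efficient allocation: Cove→Slot 6 ($128), Juno→Slot 3 ($145), Ridgeline→Slot 7 ($77), Apex→Slot 4 ($135), Iris→Slot 5 ($132); total welfare W = $617.
Cove receives Slot 6 at value $128, so the others get W − 128 = $489.
Without Cove: best allocation of the remaining 4 bidders over all 5 slots is Juno→Slot 3 ($145), Ridgeline→Slot 7 ($77), Apex→Slot 5 ($149), Iris→Slot 6 ($137), total $508.
VCG payment = (others' best without Cove) − (others' welfare with Cove) = 508 − 489 = $19.

Cove pays $19.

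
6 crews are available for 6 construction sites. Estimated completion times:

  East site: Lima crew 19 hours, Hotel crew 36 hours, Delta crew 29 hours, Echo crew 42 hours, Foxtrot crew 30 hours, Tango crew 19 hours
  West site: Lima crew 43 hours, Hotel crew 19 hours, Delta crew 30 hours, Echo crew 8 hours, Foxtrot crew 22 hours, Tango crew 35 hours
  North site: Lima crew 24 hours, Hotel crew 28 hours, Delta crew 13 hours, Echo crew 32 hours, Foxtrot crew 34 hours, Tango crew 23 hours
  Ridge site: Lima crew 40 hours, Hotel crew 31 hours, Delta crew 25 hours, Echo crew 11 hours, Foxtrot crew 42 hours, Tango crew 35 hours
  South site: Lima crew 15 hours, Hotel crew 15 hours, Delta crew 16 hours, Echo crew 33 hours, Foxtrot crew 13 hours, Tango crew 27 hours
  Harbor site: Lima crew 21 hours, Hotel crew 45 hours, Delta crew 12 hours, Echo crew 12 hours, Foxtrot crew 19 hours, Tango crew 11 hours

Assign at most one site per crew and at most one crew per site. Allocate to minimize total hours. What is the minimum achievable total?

Optimal: Lima crew→East site (19 hours), Hotel crew→West site (19 hours), Delta crew→North site (13 hours), Echo crew→Ridge site (11 hours), Foxtrot crew→South site (13 hours), Tango crew→Harbor site (11 hours) — total 19+19+13+11+13+11 = 86 hours.
Min-entry greedy (repeatedly take the single cheapest remaining cell) gives 95 hours, worse by 9.
Next-best assignment: Lima crew→East site, Hotel crew→South site, Delta crew→North site, Echo crew→Ridge site, Foxtrot crew→West site, Tango crew→Harbor site = 91 hours.
Every other assignment is strictly worse.

Min total: 86 hours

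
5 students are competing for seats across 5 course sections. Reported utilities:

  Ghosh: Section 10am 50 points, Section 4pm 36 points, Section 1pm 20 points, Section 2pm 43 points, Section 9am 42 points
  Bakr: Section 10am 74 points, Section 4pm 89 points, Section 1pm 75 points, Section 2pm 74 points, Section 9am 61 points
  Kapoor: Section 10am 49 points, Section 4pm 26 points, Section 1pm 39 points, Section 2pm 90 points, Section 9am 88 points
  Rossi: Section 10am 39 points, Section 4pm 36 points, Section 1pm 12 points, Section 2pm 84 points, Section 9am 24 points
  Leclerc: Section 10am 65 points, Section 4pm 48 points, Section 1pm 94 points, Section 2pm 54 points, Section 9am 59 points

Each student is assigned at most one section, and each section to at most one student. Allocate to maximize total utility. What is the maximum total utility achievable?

Optimal: Ghosh→Section 10am (50 points), Bakr→Section 4pm (89 points), Kapoor→Section 9am (88 points), Rossi→Section 2pm (84 points), Leclerc→Section 1pm (94 points) — total 50+89+88+84+94 = 405 points.

Maximum total: 405 points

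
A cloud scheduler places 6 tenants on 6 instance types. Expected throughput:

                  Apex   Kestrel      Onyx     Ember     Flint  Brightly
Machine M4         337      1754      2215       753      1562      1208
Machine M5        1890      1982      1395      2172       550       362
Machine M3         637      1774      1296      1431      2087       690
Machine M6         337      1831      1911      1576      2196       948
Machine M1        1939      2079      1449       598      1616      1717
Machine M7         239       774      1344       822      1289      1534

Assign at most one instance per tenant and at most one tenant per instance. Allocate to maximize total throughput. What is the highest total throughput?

Optimal: Apex→Machine M1 (1939 ops/s), Kestrel→Machine M3 (1774 ops/s), Onyx→Machine M4 (2215 ops/s), Ember→Machine M5 (2172 ops/s), Flint→Machine M6 (2196 ops/s), Brightly→Machine M7 (1534 ops/s) — total 1939+1774+2215+2172+2196+1534 = 11830 ops/s.
Max-entry greedy (repeatedly take the single best remaining cell) gives 10833 ops/s, worse by 997.
No other one-to-one assignment exceeds 11830 ops/s.

Maximum total: 11830 ops/s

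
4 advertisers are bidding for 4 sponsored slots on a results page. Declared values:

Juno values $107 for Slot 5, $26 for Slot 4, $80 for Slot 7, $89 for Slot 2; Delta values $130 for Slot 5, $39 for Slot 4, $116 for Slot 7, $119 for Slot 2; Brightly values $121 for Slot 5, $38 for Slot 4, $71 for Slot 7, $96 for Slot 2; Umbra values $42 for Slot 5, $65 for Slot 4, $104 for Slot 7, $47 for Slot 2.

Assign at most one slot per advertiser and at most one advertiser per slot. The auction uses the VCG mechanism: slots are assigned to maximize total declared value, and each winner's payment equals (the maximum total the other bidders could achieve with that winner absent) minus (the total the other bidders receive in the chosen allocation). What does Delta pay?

Efficient allocation: Juno→Slot 2 ($89), Delta→Slot 7 ($116), Brightly→Slot 5 ($121), Umbra→Slot 4 ($65); total welfare W = $391.
Delta receives Slot 7 at value $116, so the others get W − 116 = $275.
Without Delta: best allocation of the remaining 3 bidders over all 4 slots is Juno→Slot 2 ($89), Brightly→Slot 5 ($121), Umbra→Slot 7 ($104), total $314.
VCG payment = (others' best without Delta) − (others' welfare with Delta) = 314 − 275 = $39.

Delta pays $39.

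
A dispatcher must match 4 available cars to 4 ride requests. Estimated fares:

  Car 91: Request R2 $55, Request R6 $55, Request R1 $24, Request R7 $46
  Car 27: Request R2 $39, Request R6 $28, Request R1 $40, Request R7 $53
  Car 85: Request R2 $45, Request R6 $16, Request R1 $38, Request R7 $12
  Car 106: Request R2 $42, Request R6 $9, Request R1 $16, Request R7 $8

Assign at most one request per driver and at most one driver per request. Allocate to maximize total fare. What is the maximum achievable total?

Maximum total: $188

Treat this as an assignment problem: match each driver to one request.
Optimal: Car 91→Request R6 ($55), Car 27→Request R7 ($53), Car 85→Request R1 ($38), Car 106→Request R2 ($42) — total 55+53+38+42 = $188.
Max-entry greedy (repeatedly take the single best remaining cell) gives $155, worse by 33.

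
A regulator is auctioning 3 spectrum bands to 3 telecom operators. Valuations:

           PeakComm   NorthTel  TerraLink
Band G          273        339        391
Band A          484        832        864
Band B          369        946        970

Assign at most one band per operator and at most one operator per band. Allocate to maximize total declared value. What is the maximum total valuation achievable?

Maximum total: $2083M

Treat this as an assignment problem: match each operator to one band.
Optimal: PeakComm→Band G ($273M), NorthTel→Band B ($946M), TerraLink→Band A ($864M) — total 273+946+864 = $2083M.
No other one-to-one assignment exceeds $2083M.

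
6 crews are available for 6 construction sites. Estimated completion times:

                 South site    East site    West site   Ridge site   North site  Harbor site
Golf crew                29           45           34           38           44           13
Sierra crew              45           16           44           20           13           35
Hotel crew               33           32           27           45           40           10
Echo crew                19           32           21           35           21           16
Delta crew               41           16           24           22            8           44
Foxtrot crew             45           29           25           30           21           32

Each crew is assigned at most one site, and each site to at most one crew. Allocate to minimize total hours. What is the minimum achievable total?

Minimum total: 113 hours

Optimal: Golf crew→Harbor site (13 hours), Sierra crew→East site (16 hours), Hotel crew→West site (27 hours), Echo crew→South site (19 hours), Delta crew→North site (8 hours), Foxtrot crew→Ridge site (30 hours) — total 13+16+27+19+8+30 = 113 hours.
Column-greedy (each site in turn goes to its cheapest remaining crew) gives 142 hours, worse by 29.
Swapping Golf crew↔Sierra crew (Golf crew→East site 45 hours, Sierra crew→Harbor site 35 hours) adds 51.
Checked against all permutations: 113 hours is optimal.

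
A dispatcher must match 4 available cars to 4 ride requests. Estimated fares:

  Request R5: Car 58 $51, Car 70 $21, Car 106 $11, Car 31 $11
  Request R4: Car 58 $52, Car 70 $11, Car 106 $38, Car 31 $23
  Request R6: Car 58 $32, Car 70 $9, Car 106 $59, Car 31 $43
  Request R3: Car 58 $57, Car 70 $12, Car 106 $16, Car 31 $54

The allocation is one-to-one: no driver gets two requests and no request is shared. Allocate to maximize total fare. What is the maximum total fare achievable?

Optimal: Car 58→Request R4 ($52), Car 70→Request R5 ($21), Car 106→Request R6 ($59), Car 31→Request R3 ($54) — total 52+21+59+54 = $186.
Max-entry greedy (repeatedly take the single best remaining cell) gives $160, worse by 26.
Every other assignment is strictly worse.

Maximum total: $186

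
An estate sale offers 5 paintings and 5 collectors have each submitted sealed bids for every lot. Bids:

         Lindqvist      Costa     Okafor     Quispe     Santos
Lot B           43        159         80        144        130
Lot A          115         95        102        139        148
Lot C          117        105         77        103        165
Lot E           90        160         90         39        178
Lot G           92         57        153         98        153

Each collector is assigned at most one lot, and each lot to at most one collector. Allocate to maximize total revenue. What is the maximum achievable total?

Maximum total: $746

Optimal: Lindqvist→Lot C ($117), Costa→Lot B ($159), Okafor→Lot G ($153), Quispe→Lot A ($139), Santos→Lot E ($178) — total 117+159+153+139+178 = $746.
Swapping Lindqvist↔Santos (Lindqvist→Lot E $90, Santos→Lot C $165) loses 40.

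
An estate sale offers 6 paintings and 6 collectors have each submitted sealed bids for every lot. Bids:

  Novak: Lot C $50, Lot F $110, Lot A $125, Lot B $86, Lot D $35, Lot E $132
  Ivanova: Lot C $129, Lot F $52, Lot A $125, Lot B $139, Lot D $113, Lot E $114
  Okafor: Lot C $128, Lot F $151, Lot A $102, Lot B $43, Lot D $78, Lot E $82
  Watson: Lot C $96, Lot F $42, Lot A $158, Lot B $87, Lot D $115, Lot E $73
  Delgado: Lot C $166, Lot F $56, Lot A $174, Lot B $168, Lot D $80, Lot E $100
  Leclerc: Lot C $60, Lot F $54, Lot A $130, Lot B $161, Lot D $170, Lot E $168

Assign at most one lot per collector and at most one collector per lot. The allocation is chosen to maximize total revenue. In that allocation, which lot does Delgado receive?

Optimal: Novak→Lot E ($132), Ivanova→Lot B ($139), Okafor→Lot F ($151), Watson→Lot A ($158), Delgado→Lot C ($166), Leclerc→Lot D ($170) — total 132+139+151+158+166+170 = $916.
Max-entry greedy (repeatedly take the single best remaining cell) gives $862, worse by 54.
Delgado's own top lot is Lot A ($174), but forcing Delgado→Lot A and reassigning the rest optimally gives only $862 — worse by 54.

Delgado receives Lot C.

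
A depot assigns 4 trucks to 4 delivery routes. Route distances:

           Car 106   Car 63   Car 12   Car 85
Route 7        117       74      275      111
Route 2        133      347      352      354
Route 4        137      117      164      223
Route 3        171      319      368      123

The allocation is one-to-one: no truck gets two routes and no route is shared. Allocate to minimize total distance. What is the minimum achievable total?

Min total: 494 km

This is a one-to-one assignment (minimum-cost bipartite matching).
Optimal: Car 106→Route 2 (133 km), Car 63→Route 7 (74 km), Car 12→Route 4 (164 km), Car 85→Route 3 (123 km) — total 133+74+164+123 = 494 km.
Row-greedy (each truck in turn takes its cheapest remaining route) gives 709 km, worse by 215.
Next-best assignment: Car 106→Route 2, Car 63→Route 4, Car 12→Route 7, Car 85→Route 3 = 648 km.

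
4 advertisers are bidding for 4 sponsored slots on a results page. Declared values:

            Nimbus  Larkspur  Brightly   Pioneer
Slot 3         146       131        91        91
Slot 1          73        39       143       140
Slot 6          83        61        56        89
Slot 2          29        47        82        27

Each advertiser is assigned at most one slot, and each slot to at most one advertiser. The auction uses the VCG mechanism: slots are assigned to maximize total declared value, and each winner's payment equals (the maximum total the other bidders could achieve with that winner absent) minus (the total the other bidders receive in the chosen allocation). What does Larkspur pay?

Larkspur pays $73.

Efficient allocation: Nimbus→Slot 6 ($83), Larkspur→Slot 3 ($131), Brightly→Slot 2 ($82), Pioneer→Slot 1 ($140); total welfare W = $436.
Larkspur receives Slot 3 at value $131, so the others get W − 131 = $305.
Without Larkspur: best allocation of the remaining 3 bidders over all 4 slots is Nimbus→Slot 3 ($146), Brightly→Slot 1 ($143), Pioneer→Slot 6 ($89), total $378.
VCG payment = (others' best without Larkspur) − (others' welfare with Larkspur) = 378 − 305 = $73.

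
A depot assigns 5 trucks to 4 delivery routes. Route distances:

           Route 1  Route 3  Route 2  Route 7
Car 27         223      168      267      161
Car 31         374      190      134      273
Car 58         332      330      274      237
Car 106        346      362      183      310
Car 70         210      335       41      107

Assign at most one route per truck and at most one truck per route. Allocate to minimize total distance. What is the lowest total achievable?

This is a one-to-one assignment (minimum-cost bipartite matching).
Optimal: Car 27→Route 1 (223 km), Car 31→Route 3 (190 km), Car 70→Route 2 (41 km), Car 58→Route 7 (237 km) — total 223+190+41+237 = 691 km.
Row-greedy (each truck in turn takes its cheapest remaining route) gives 971 km, worse by 280.
Next-best assignment: Car 27→Route 1, Car 31→Route 3, Car 106→Route 2, Car 70→Route 7 = 703 km.
Every other assignment is strictly worse.

Min total: 691 km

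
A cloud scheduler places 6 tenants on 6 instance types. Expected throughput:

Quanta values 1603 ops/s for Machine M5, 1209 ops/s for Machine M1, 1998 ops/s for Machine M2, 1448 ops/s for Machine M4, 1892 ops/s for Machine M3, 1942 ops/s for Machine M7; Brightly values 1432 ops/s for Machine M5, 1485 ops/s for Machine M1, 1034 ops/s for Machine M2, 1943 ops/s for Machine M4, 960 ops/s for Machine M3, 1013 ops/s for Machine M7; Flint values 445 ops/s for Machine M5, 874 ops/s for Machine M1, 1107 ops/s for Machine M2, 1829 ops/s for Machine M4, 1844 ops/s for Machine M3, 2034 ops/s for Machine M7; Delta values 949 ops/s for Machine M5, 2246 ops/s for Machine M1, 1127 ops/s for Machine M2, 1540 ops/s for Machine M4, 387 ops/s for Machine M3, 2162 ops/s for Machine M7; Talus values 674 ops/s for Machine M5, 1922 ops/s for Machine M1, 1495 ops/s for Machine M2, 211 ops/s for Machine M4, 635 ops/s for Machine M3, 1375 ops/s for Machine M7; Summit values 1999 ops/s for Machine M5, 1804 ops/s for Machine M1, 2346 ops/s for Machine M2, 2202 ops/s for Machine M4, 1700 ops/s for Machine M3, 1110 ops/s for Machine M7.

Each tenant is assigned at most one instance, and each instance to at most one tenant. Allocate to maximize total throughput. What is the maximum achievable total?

Max total: 11868 ops/s

Optimal: Quanta→Machine M2 (1998 ops/s), Brightly→Machine M4 (1943 ops/s), Flint→Machine M3 (1844 ops/s), Delta→Machine M7 (2162 ops/s), Talus→Machine M1 (1922 ops/s), Summit→Machine M5 (1999 ops/s) — total 1998+1943+1844+2162+1922+1999 = 11868 ops/s.
Column-greedy (each instance in turn goes to its best remaining tenant) gives 11405 ops/s, worse by 463.
Next-best assignment: Quanta→Machine M5, Brightly→Machine M4, Flint→Machine M3, Delta→Machine M7, Talus→Machine M1, Summit→Machine M2 = 11820 ops/s.
No other one-to-one assignment exceeds 11868 ops/s.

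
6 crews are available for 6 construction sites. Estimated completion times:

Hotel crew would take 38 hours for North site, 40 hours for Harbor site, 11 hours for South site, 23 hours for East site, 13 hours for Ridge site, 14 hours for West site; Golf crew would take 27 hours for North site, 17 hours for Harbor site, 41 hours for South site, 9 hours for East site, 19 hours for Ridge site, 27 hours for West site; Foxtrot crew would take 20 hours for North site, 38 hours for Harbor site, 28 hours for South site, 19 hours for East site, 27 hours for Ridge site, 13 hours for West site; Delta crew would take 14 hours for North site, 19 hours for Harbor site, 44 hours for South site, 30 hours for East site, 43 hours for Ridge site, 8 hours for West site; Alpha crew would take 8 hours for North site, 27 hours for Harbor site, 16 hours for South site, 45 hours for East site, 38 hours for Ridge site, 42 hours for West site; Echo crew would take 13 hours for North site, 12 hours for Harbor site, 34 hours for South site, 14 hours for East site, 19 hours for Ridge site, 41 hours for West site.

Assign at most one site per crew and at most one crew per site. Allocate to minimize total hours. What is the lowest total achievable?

Optimal: Hotel crew→South site (11 hours), Golf crew→East site (9 hours), Foxtrot crew→Ridge site (27 hours), Delta crew→West site (8 hours), Alpha crew→North site (8 hours), Echo crew→Harbor site (12 hours) — total 11+9+27+8+8+12 = 75 hours.
Row-greedy (each crew in turn takes its cheapest remaining site) gives 93 hours, worse by 18.
Next-best assignment: Hotel crew→South site, Golf crew→Ridge site, Foxtrot crew→East site, Delta crew→West site, Alpha crew→North site, Echo crew→Harbor site = 77 hours.
Swapping Alpha crew↔Hotel crew (Alpha crew→South site 16 hours, Hotel crew→North site 38 hours) adds 35.

Min total: 75 hours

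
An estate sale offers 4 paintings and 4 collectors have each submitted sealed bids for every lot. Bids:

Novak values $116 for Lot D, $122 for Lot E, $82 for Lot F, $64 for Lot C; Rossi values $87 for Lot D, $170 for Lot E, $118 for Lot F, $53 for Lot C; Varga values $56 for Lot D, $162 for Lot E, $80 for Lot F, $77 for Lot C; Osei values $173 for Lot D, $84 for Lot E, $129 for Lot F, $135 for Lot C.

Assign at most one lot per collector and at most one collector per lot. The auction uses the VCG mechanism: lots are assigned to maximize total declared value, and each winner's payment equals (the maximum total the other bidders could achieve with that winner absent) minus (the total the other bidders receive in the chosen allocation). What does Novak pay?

Novak pays $38.

Efficient allocation: Novak→Lot D ($116), Rossi→Lot F ($118), Varga→Lot E ($162), Osei→Lot C ($135); total welfare W = $531.
Novak receives Lot D at value $116, so the others get W − 116 = $415.
Without Novak: best allocation of the remaining 3 bidders over all 4 lots is Rossi→Lot F ($118), Varga→Lot E ($162), Osei→Lot D ($173), total $453.
VCG payment = (others' best without Novak) − (others' welfare with Novak) = 453 − 415 = $38.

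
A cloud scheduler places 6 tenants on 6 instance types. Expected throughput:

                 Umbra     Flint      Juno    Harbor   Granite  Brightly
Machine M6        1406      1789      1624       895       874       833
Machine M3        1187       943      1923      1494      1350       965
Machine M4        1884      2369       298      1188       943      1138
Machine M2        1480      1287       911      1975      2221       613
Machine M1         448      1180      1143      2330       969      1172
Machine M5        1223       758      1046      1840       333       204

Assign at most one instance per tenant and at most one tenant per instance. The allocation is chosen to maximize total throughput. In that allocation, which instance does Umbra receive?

Optimal: Umbra→Machine M6 (1406 ops/s), Flint→Machine M4 (2369 ops/s), Juno→Machine M3 (1923 ops/s), Harbor→Machine M5 (1840 ops/s), Granite→Machine M2 (2221 ops/s), Brightly→Machine M1 (1172 ops/s) — total 1406+2369+1923+1840+2221+1172 = 10931 ops/s.
Row-greedy (each tenant in turn takes its best remaining instance) gives 10351 ops/s, worse by 580.
Next-best assignment: Umbra→Machine M5, Flint→Machine M4, Juno→Machine M3, Harbor→Machine M1, Granite→Machine M2, Brightly→Machine M6 = 10899 ops/s.
Umbra's own top instance is Machine M4 (1884 ops/s), but forcing Umbra→Machine M4 and reassigning the rest optimally gives only 10829 ops/s — worse by 102.

Umbra receives Machine M6.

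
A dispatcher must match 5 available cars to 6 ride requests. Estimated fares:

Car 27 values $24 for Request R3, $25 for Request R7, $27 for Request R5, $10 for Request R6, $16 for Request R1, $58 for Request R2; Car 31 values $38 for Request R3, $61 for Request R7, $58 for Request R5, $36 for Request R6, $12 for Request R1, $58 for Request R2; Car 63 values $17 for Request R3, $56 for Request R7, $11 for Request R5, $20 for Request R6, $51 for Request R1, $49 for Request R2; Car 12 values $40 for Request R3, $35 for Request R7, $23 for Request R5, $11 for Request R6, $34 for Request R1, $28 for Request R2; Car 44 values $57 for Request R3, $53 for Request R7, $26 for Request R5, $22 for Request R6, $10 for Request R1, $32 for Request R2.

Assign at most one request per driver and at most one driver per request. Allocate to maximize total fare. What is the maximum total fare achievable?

Maximum total: $263

Optimal: Car 27→Request R2 ($58), Car 31→Request R5 ($58), Car 63→Request R7 ($56), Car 12→Request R1 ($34), Car 44→Request R3 ($57) — total 58+58+56+34+57 = $263.
Max-entry greedy (repeatedly take the single best remaining cell) gives $250, worse by 13.
Next-best assignment: Car 27→Request R2, Car 31→Request R5, Car 63→Request R1, Car 12→Request R3, Car 44→Request R7 = $260.
No other one-to-one assignment exceeds $263.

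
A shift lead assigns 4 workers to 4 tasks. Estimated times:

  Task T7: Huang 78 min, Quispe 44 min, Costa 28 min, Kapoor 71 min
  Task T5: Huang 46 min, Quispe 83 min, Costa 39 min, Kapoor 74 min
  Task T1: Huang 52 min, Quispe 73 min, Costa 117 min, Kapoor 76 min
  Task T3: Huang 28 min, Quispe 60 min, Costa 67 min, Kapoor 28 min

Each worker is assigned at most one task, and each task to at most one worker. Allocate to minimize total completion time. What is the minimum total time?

Min total: 163 min

Optimal: Huang→Task T1 (52 min), Quispe→Task T7 (44 min), Costa→Task T5 (39 min), Kapoor→Task T3 (28 min) — total 52+44+39+28 = 163 min.
Row-greedy (each worker in turn takes its cheapest remaining task) gives 187 min, worse by 24.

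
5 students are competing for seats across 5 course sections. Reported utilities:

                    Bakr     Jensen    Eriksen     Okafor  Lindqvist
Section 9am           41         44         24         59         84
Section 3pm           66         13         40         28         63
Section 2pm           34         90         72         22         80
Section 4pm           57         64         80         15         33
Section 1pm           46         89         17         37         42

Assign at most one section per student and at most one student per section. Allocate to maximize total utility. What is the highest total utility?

Maximum total: 374 points

This is the linear assignment problem.
Optimal: Bakr→Section 3pm (66 points), Jensen→Section 1pm (89 points), Eriksen→Section 4pm (80 points), Okafor→Section 9am (59 points), Lindqvist→Section 2pm (80 points) — total 66+89+80+59+80 = 374 points.
Next-best assignment: Bakr→Section 3pm, Jensen→Section 2pm, Eriksen→Section 4pm, Okafor→Section 1pm, Lindqvist→Section 9am = 357 points.
Swapping Bakr↔Eriksen (Bakr→Section 4pm 57 points, Eriksen→Section 3pm 40 points) loses 49.
Every other assignment is strictly worse.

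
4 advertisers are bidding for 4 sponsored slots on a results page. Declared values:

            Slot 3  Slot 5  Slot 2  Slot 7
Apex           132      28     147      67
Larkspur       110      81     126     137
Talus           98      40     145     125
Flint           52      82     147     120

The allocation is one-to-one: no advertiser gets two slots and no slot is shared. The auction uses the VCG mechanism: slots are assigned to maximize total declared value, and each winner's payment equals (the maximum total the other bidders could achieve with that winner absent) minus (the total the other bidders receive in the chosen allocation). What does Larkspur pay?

Larkspur pays $45.

Efficient allocation: Apex→Slot 3 ($132), Larkspur→Slot 7 ($137), Talus→Slot 2 ($145), Flint→Slot 5 ($82); total welfare W = $496.
Larkspur receives Slot 7 at value $137, so the others get W − 137 = $359.
Without Larkspur: best allocation of the remaining 3 bidders over all 4 slots is Apex→Slot 3 ($132), Talus→Slot 7 ($125), Flint→Slot 2 ($147), total $404.
VCG payment = (others' best without Larkspur) − (others' welfare with Larkspur) = 404 − 359 = $45.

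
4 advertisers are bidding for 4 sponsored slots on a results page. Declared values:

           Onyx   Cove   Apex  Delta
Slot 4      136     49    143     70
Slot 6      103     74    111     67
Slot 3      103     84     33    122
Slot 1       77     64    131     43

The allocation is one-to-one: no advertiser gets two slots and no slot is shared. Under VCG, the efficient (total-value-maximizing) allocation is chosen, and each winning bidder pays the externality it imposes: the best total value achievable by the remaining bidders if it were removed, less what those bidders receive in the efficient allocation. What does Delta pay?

Delta pays $10.

Efficient allocation: Onyx→Slot 4 ($136), Cove→Slot 6 ($74), Apex→Slot 1 ($131), Delta→Slot 3 ($122); total welfare W = $463.
Delta receives Slot 3 at value $122, so the others get W − 122 = $341.
Without Delta: best allocation of the remaining 3 bidders over all 4 slots is Onyx→Slot 4 ($136), Cove→Slot 3 ($84), Apex→Slot 1 ($131), total $351.
VCG payment = (others' best without Delta) − (others' welfare with Delta) = 351 − 341 = $10.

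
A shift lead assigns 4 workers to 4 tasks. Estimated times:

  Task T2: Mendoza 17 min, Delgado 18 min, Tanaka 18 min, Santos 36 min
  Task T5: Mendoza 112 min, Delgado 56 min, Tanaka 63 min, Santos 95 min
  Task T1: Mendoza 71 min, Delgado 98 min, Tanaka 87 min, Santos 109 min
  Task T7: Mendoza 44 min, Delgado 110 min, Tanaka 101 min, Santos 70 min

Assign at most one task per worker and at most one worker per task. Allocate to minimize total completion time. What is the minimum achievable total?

Min total: 215 min

Treat this as an assignment problem: match each worker to one task.
Optimal: Mendoza→Task T1 (71 min), Delgado→Task T5 (56 min), Tanaka→Task T2 (18 min), Santos→Task T7 (70 min) — total 71+56+18+70 = 215 min.
Column-greedy (each task in turn goes to its cheapest remaining worker) gives 230 min, worse by 15.
Next-best assignment: Mendoza→Task T1, Delgado→Task T2, Tanaka→Task T5, Santos→Task T7 = 222 min.
Swapping Santos↔Tanaka (Santos→Task T2 36 min, Tanaka→Task T7 101 min) adds 49.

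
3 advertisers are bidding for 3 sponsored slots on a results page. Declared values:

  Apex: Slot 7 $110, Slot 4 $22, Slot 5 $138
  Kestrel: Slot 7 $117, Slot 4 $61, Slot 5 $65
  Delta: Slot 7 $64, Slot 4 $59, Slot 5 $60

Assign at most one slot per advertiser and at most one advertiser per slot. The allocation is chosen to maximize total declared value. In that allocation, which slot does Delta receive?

Optimal: Apex→Slot 5 ($138), Kestrel→Slot 7 ($117), Delta→Slot 4 ($59) — total 138+117+59 = $314.
Next-best assignment: Apex→Slot 5, Kestrel→Slot 4, Delta→Slot 7 = $263.
Delta's own top slot is Slot 7 ($64), but forcing Delta→Slot 7 and reassigning the rest optimally gives only $263 — worse by 51.

Delta receives Slot 4.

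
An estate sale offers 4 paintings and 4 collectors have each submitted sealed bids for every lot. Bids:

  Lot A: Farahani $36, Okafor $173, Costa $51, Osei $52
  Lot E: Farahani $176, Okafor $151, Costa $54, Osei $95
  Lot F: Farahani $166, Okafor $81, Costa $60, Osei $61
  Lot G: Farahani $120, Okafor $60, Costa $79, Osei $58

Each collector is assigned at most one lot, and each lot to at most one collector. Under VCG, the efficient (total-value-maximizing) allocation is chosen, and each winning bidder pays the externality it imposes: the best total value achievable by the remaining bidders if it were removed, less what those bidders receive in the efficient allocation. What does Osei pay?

Efficient allocation: Farahani→Lot F ($166), Okafor→Lot A ($173), Costa→Lot G ($79), Osei→Lot E ($95); total welfare W = $513.
Osei receives Lot E at value $95, so the others get W − 95 = $418.
Without Osei: best allocation of the remaining 3 bidders over all 4 lots is Farahani→Lot E ($176), Okafor→Lot A ($173), Costa→Lot G ($79), total $428.
VCG payment = (others' best without Osei) − (others' welfare with Osei) = 428 − 418 = $10.

Osei pays $10.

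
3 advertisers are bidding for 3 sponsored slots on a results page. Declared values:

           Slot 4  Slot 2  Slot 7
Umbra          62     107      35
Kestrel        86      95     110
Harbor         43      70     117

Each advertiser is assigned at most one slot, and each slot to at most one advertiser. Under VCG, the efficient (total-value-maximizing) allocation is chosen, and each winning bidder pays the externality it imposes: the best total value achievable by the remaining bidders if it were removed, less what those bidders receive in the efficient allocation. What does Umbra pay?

Efficient allocation: Umbra→Slot 2 ($107), Kestrel→Slot 4 ($86), Harbor→Slot 7 ($117); total welfare W = $310.
Umbra receives Slot 2 at value $107, so the others get W − 107 = $203.
Without Umbra: best allocation of the remaining 2 bidders over all 3 slots is Kestrel→Slot 2 ($95), Harbor→Slot 7 ($117), total $212.
VCG payment = (others' best without Umbra) − (others' welfare with Umbra) = 212 − 203 = $9.

Umbra pays $9.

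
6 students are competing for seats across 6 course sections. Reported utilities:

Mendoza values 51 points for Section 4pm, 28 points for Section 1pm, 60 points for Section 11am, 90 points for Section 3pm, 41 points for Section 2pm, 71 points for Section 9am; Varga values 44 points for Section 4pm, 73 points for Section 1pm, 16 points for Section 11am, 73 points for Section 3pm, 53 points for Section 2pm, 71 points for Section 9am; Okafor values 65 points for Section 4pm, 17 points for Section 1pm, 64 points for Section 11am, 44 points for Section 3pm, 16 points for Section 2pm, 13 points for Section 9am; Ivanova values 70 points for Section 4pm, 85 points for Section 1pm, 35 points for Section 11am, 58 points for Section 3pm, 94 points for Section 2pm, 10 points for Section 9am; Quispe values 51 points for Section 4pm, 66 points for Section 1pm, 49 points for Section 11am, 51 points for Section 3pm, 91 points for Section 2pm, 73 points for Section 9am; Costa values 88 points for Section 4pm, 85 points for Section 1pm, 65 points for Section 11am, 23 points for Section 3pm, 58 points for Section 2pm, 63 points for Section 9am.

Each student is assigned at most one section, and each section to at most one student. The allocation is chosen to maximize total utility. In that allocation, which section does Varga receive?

This is a one-to-one assignment (maximum-weight bipartite matching).
Optimal: Mendoza→Section 3pm (90 points), Varga→Section 9am (71 points), Okafor→Section 11am (64 points), Ivanova→Section 1pm (85 points), Quispe→Section 2pm (91 points), Costa→Section 4pm (88 points) — total 90+71+64+85+91+88 = 489 points.
Max-entry greedy (repeatedly take the single best remaining cell) gives 482 points, worse by 7.
Next-best assignment: Mendoza→Section 3pm, Varga→Section 1pm, Okafor→Section 11am, Ivanova→Section 2pm, Quispe→Section 9am, Costa→Section 4pm = 482 points.
Varga's own top section is Section 1pm (73 points), but forcing Varga→Section 1pm and reassigning the rest optimally gives only 482 points — worse by 7.

Varga receives Section 9am.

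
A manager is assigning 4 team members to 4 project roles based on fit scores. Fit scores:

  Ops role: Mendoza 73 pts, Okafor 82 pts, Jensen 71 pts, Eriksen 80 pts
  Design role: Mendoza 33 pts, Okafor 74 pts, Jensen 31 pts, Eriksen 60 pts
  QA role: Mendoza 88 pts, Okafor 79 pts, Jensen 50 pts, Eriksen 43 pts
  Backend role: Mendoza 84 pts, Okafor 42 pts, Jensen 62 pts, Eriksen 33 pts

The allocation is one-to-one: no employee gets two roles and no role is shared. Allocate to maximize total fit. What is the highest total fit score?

Maximum total: 304 pts

Optimal: Mendoza→QA role (88 pts), Okafor→Design role (74 pts), Jensen→Backend role (62 pts), Eriksen→Ops role (80 pts) — total 88+74+62+80 = 304 pts.
Checked against all permutations: 304 pts is optimal.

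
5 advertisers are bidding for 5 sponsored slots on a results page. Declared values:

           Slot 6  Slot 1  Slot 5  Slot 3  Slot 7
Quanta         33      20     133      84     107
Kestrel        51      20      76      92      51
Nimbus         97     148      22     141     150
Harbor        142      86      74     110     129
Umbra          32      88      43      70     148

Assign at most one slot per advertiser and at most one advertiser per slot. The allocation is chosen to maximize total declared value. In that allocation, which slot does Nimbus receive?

Nimbus receives Slot 1.

Optimal: Quanta→Slot 5 ($133), Kestrel→Slot 3 ($92), Nimbus→Slot 1 ($148), Harbor→Slot 6 ($142), Umbra→Slot 7 ($148) — total 133+92+148+142+148 = $663.
Row-greedy (each advertiser in turn takes its best remaining slot) gives $605, worse by 58.
Next-best assignment: Quanta→Slot 5, Kestrel→Slot 3, Nimbus→Slot 7, Harbor→Slot 6, Umbra→Slot 1 = $605.
Swapping Nimbus↔Quanta (Nimbus→Slot 5 $22, Quanta→Slot 1 $20) loses 239.
Checked against all permutations: $663 is optimal.
Nimbus's own top slot is Slot 7 ($150), but forcing Nimbus→Slot 7 and reassigning the rest optimally gives only $605 — worse by 58.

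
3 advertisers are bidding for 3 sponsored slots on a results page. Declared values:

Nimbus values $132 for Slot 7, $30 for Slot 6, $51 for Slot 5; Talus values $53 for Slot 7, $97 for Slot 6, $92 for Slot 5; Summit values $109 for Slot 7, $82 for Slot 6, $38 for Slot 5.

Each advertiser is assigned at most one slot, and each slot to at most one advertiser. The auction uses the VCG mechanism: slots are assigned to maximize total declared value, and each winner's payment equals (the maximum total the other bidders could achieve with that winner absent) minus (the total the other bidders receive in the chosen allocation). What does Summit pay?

Summit pays $5.

Efficient allocation: Nimbus→Slot 7 ($132), Talus→Slot 5 ($92), Summit→Slot 6 ($82); total welfare W = $306.
Summit receives Slot 6 at value $82, so the others get W − 82 = $224.
Without Summit: best allocation of the remaining 2 bidders over all 3 slots is Nimbus→Slot 7 ($132), Talus→Slot 6 ($97), total $229.
VCG payment = (others' best without Summit) − (others' welfare with Summit) = 229 − 224 = $5.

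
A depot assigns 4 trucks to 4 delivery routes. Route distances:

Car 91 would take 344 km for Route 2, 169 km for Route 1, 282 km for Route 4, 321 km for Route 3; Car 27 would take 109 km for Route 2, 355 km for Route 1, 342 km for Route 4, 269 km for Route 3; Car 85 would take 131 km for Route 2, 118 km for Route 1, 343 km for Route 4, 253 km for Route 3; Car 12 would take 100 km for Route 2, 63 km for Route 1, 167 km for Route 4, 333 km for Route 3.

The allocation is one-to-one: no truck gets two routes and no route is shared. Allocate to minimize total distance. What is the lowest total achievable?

Optimal: Car 91→Route 1 (169 km), Car 27→Route 2 (109 km), Car 85→Route 3 (253 km), Car 12→Route 4 (167 km) — total 169+109+253+167 = 698 km.
Column-greedy (each route in turn goes to its cheapest remaining truck) gives 769 km, worse by 71.
Next-best assignment: Car 91→Route 4, Car 27→Route 2, Car 85→Route 3, Car 12→Route 1 = 707 km.

Min total: 698 km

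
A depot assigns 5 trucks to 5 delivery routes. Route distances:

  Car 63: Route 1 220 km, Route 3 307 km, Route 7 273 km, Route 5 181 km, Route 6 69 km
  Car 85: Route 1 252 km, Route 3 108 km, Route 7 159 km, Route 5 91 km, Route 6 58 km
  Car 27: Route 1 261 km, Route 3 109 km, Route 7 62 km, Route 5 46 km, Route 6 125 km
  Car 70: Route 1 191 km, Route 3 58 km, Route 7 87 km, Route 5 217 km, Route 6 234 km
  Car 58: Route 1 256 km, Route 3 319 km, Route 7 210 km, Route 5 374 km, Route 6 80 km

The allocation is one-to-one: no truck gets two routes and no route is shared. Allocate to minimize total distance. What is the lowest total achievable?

Minimum total: 511 km

Optimal: Car 63→Route 1 (220 km), Car 85→Route 5 (91 km), Car 27→Route 7 (62 km), Car 70→Route 3 (58 km), Car 58→Route 6 (80 km) — total 220+91+62+58+80 = 511 km.
Column-greedy (each route in turn goes to its cheapest remaining truck) gives 622 km, worse by 111.
Checked against all permutations: 511 km is optimal.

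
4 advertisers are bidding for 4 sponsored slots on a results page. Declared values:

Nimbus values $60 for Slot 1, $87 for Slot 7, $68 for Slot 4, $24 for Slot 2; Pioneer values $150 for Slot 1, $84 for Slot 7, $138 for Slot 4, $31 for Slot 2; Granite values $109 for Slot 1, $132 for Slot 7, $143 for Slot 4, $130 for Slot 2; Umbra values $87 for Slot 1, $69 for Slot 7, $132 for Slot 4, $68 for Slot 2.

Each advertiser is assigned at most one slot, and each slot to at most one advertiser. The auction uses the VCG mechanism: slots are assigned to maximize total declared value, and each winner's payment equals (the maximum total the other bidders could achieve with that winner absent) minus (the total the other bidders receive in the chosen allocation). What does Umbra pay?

Umbra pays $13.

Efficient allocation: Nimbus→Slot 7 ($87), Pioneer→Slot 1 ($150), Granite→Slot 2 ($130), Umbra→Slot 4 ($132); total welfare W = $499.
Umbra receives Slot 4 at value $132, so the others get W − 132 = $367.
Without Umbra: best allocation of the remaining 3 bidders over all 4 slots is Nimbus→Slot 7 ($87), Pioneer→Slot 1 ($150), Granite→Slot 4 ($143), total $380.
VCG payment = (others' best without Umbra) − (others' welfare with Umbra) = 380 − 367 = $13.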